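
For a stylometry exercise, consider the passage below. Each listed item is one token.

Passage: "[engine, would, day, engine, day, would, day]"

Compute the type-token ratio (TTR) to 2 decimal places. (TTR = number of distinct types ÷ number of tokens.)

0.43

N = 7 tokens, V = 3 types.
TTR = V / N = 3 / 7 = 0.43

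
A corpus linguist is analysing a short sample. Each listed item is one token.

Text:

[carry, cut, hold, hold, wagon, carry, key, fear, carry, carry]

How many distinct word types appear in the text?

Distinct types: {carry, cut, fear, hold, key, wagon}
V = 6

6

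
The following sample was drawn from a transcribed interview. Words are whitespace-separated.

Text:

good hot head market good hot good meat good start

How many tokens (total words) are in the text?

Tokens: good, hot, head, market, good, hot, good, meat, good, start
N = 10

10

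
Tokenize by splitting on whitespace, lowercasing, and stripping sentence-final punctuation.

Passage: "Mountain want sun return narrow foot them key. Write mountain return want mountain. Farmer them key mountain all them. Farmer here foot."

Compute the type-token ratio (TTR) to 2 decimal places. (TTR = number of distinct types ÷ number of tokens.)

N = 22 tokens, V = 12 types.
TTR = V / N = 12 / 22 = 0.55

0.55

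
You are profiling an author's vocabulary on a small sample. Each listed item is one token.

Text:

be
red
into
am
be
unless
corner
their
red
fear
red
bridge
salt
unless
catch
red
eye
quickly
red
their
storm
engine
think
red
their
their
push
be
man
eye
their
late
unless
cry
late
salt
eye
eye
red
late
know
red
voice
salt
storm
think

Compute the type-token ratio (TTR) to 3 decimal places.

N = 46 tokens, V = 22 types.
TTR = V / N = 22 / 46 = 0.478

0.478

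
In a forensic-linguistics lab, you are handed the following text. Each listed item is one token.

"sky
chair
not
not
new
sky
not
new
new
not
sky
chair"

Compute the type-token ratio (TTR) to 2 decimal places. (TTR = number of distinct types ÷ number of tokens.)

N = 12 tokens, V = 4 types.
TTR = V / N = 4 / 12 = 0.33

0.33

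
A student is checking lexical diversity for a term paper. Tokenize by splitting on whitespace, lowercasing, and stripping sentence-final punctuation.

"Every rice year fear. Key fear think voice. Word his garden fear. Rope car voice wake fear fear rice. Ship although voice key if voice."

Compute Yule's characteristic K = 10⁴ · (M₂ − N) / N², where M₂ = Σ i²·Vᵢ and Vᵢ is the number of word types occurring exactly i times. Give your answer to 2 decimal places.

576.00

Frequencies: fear:5, voice:4, rice:2, key:2, every:1, year:1, think:1, word:1, his:1, garden:1, rope:1, car:1, wake:1, ship:1, although:1, if:1
N = 25. Frequency spectrum: V_1=12, V_2=2, V_4=1, V_5=1
M₂ = 1²·12 + 2²·2 + 4²·1 + 5²·1 = 61
K = 10000 × (61 − 25) / 25² = 576.00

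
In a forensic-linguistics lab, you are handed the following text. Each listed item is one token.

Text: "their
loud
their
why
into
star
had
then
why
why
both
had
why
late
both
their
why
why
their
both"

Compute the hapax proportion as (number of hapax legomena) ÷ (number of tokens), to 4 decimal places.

0.2500

Frequencies: why:6, their:4, both:3, had:2, loud:1, into:1, star:1, then:1, late:1
Hapax count = 5; token count = 20.
Ratio = 5 / 20 = 0.2500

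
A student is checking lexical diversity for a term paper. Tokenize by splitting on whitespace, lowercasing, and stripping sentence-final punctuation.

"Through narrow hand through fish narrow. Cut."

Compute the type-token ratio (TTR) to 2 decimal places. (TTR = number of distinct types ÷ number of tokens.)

N = 7 tokens, V = 5 types.
TTR = V / N = 5 / 7 = 0.71

0.71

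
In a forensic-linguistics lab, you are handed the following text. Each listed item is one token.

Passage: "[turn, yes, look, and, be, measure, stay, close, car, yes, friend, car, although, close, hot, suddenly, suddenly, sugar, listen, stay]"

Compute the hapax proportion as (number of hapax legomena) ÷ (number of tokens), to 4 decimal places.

0.5000

Frequencies: yes:2, stay:2, close:2, car:2, suddenly:2, turn:1, look:1, and:1, be:1, measure:1, friend:1, although:1, hot:1, sugar:1, listen:1
Hapax count = 10; token count = 20.
Ratio = 10 / 20 = 0.5000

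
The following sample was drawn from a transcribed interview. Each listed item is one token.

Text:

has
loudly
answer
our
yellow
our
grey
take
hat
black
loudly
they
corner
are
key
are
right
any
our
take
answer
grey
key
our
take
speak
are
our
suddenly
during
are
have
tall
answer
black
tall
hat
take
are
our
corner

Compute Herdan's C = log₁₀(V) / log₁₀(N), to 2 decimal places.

N = 41, V = 20.
log₁₀(V) = 1.301030, log₁₀(N) = 1.612784
C = 1.301030 / 1.612784 = 0.81

0.81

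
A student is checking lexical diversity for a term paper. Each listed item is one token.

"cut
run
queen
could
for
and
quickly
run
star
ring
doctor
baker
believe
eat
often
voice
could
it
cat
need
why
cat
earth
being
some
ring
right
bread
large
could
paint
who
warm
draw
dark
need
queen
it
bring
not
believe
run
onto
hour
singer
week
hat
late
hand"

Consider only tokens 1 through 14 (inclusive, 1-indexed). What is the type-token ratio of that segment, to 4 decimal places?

Segment tokens 1–14: cut, run, queen, could, for, and, quickly, run, star, ring, doctor, baker, believe, eat
Segment N = 14, segment V = 13.
TTR = 13 / 14 = 0.9286

0.9286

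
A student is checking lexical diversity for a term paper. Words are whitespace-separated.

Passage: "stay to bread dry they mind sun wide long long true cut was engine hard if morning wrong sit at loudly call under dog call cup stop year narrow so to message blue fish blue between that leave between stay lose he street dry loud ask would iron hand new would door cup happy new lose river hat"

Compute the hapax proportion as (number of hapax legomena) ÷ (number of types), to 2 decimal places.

Frequencies: stay:2, to:2, dry:2, long:2, call:2, cup:2, blue:2, between:2, lose:2, would:2, new:2, bread:1, they:1, mind:1, sun:1, wide:1, true:1, cut:1, was:1, engine:1, … (27 more, each freq 1)
Hapax count = 36; type count = 47.
Ratio = 36 / 47 = 0.77

0.77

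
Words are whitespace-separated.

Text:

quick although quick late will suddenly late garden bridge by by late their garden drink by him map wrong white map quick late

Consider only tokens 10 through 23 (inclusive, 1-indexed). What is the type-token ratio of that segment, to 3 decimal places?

Segment tokens 10–23: by, by, late, their, garden, drink, by, him, map, wrong, white, map, quick, late
Segment N = 14, segment V = 10.
TTR = 10 / 14 = 0.714

0.714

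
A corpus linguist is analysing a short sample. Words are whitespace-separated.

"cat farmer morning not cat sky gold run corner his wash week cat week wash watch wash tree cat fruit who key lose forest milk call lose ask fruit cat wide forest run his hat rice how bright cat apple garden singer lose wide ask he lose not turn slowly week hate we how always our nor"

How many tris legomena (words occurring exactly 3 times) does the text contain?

2

Frequencies: cat:6, lose:4, wash:3, week:3, not:2, run:2, his:2, fruit:2, forest:2, ask:2, wide:2, how:2, farmer:1, morning:1, sky:1, gold:1, corner:1, watch:1, tree:1, who:1, … (17 more, each freq 1)
Words with frequency 3: wash, week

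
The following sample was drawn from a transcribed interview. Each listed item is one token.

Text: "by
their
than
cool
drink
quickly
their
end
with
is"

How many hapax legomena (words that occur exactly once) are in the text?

8

Frequencies: their:2, by:1, than:1, cool:1, drink:1, quickly:1, end:1, with:1, is:1
Hapax (freq=1): by, cool, drink, end, is, quickly, than, with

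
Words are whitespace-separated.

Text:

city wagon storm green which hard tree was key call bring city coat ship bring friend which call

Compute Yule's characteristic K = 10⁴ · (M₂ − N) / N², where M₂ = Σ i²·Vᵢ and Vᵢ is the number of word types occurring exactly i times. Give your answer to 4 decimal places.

Frequencies: city:2, which:2, call:2, bring:2, wagon:1, storm:1, green:1, hard:1, tree:1, was:1, key:1, coat:1, ship:1, friend:1
N = 18. Frequency spectrum: V_1=10, V_2=4
M₂ = 1²·10 + 2²·4 = 26
K = 10000 × (26 − 18) / 18² = 246.9136

246.9136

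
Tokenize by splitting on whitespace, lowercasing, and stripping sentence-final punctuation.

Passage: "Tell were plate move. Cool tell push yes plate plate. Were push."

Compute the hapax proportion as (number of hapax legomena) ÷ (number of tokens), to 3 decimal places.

Frequencies: plate:3, tell:2, were:2, push:2, move:1, cool:1, yes:1
Hapax count = 3; token count = 12.
Ratio = 3 / 12 = 0.250

0.250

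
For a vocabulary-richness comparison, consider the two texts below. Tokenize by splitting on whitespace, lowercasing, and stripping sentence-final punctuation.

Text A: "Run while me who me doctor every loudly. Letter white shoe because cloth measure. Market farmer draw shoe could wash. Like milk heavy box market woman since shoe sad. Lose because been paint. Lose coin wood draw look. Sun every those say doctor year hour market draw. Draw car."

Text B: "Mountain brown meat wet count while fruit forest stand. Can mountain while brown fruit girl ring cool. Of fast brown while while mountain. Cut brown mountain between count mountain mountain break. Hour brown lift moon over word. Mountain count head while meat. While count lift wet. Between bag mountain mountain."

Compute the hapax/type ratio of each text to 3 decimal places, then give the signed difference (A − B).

0.144

A: hapax=29, V=37, ratio=0.784
B: hapax=16, V=25, ratio=0.640
Difference = 0.784 − 0.640 = 0.144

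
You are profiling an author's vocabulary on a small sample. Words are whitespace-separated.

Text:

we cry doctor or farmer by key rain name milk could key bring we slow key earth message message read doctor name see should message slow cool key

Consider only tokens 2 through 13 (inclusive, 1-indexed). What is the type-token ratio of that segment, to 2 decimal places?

0.92

Segment tokens 2–13: cry, doctor, or, farmer, by, key, rain, name, milk, could, key, bring
Segment N = 12, segment V = 11.
TTR = 11 / 12 = 0.92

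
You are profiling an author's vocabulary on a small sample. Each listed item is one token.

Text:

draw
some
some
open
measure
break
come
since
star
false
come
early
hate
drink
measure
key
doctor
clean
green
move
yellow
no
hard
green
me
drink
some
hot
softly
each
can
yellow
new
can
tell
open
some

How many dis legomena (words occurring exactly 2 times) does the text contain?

7

Frequencies: some:4, open:2, measure:2, come:2, drink:2, green:2, yellow:2, can:2, draw:1, break:1, since:1, star:1, false:1, early:1, hate:1, key:1, doctor:1, clean:1, move:1, no:1, … (7 more, each freq 1)
Words with frequency 2: can, come, drink, green, measure, open, yellow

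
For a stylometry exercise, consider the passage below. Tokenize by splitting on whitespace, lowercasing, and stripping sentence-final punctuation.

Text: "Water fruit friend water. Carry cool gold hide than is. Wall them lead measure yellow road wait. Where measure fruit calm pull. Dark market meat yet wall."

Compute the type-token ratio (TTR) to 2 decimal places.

0.85

N = 27 tokens, V = 23 types.
TTR = V / N = 23 / 27 = 0.85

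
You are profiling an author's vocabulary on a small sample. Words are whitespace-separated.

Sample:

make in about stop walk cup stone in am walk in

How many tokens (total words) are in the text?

Tokens: make, in, about, stop, walk, cup, stone, in, am, walk, in
N = 11

11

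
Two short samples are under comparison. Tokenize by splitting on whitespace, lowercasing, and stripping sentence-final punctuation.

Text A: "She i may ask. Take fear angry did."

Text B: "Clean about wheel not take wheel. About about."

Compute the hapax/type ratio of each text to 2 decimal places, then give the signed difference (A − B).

0.40

A: hapax=8, V=8, ratio=1.00
B: hapax=3, V=5, ratio=0.60
Difference = 1.00 − 0.60 = 0.40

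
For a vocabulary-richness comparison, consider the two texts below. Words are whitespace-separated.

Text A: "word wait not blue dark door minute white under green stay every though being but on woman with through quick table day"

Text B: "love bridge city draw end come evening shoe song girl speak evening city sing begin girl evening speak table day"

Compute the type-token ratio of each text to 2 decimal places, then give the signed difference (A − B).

TTR(A) = 22/22 = 1.00
TTR(B) = 15/20 = 0.75
Difference = 1.00 − 0.75 = 0.25

0.25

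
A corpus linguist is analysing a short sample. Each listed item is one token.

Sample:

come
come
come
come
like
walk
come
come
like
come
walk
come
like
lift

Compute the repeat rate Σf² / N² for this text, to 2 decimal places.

0.40

Frequencies: come:8, like:3, walk:2, lift:1
Σf² = 78; N² = 196
Repeat rate = 78 / 196 = 0.40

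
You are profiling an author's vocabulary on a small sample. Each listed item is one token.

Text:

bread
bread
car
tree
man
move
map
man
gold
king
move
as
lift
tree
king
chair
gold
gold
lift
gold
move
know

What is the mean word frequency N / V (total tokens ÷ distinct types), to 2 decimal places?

1.83

N = 22 tokens, V = 12 types.
Mean frequency = N / V = 22 / 12 = 1.83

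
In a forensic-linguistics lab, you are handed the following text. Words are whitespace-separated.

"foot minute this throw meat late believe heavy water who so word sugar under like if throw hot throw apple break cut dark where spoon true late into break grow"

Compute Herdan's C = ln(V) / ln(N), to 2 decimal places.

N = 30, V = 26.
ln(V) = 3.258097, ln(N) = 3.401197
C = 3.258097 / 3.401197 = 0.96

0.96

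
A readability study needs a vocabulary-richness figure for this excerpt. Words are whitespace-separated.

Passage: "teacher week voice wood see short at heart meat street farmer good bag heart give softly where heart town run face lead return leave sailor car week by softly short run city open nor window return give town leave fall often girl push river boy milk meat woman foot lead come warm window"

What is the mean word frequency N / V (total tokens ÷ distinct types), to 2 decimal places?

N = 53 tokens, V = 40 types.
Mean frequency = N / V = 53 / 40 = 1.33

1.33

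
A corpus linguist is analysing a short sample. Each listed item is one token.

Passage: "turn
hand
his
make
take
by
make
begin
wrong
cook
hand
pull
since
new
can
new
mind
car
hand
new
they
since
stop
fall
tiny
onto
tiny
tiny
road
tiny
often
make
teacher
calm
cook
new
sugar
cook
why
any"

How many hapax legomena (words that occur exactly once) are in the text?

21

Frequencies: new:4, tiny:4, hand:3, make:3, cook:3, since:2, turn:1, his:1, take:1, by:1, begin:1, wrong:1, pull:1, can:1, mind:1, car:1, they:1, stop:1, fall:1, onto:1, … (7 more, each freq 1)
Hapax (freq=1): any, begin, by, calm, can, car, fall, his, mind, often, onto, pull, road, stop, sugar, take, teacher, they, turn, why, wrong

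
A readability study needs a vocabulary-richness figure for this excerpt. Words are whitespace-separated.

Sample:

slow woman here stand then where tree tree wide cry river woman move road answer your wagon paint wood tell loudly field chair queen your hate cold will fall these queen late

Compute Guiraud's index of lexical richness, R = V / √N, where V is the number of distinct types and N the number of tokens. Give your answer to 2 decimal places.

4.95

N = 32, V = 28.
√N = 5.656854
R = 28 / 5.656854 = 4.95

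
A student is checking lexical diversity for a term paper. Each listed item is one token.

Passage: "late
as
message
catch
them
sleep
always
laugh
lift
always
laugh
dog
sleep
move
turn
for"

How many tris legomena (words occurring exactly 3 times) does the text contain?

0

Frequencies: sleep:2, always:2, laugh:2, late:1, as:1, message:1, catch:1, them:1, lift:1, dog:1, move:1, turn:1, for:1
Words with frequency 3: (none)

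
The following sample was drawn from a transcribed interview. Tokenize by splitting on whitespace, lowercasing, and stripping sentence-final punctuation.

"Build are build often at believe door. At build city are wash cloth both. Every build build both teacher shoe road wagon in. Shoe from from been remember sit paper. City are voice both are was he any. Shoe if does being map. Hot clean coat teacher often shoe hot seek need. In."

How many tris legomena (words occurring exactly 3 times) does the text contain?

Frequencies: build:5, are:4, shoe:4, both:3, often:2, at:2, city:2, teacher:2, in:2, from:2, hot:2, believe:1, door:1, wash:1, cloth:1, every:1, road:1, wagon:1, been:1, remember:1, … (14 more, each freq 1)
Words with frequency 3: both

1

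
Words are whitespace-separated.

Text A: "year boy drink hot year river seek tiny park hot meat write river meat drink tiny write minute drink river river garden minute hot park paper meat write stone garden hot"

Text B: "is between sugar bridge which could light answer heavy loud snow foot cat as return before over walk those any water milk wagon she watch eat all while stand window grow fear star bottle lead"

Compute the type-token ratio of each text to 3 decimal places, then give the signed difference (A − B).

TTR(A) = 14/31 = 0.452
TTR(B) = 35/35 = 1.000
Difference = 0.452 − 1.000 = -0.548

-0.548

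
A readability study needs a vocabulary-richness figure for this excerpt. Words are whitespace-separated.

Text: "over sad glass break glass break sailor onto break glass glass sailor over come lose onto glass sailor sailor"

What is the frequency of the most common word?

Frequencies: glass:5, sailor:4, break:3, over:2, onto:2, sad:1, come:1, lose:1
Most common: 'glass' with frequency 5.

5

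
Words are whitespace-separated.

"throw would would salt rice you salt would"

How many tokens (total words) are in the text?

Tokens: throw, would, would, salt, rice, you, salt, would
N = 8

8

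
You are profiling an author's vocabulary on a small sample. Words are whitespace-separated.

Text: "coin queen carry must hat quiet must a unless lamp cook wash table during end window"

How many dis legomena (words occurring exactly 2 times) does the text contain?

1

Frequencies: must:2, coin:1, queen:1, carry:1, hat:1, quiet:1, a:1, unless:1, lamp:1, cook:1, wash:1, table:1, during:1, end:1, window:1
Words with frequency 2: must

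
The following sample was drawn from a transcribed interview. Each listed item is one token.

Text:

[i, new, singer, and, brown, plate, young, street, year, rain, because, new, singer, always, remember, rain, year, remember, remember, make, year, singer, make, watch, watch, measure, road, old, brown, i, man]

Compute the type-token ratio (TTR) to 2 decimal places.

N = 31 tokens, V = 19 types.
TTR = V / N = 19 / 31 = 0.61

0.61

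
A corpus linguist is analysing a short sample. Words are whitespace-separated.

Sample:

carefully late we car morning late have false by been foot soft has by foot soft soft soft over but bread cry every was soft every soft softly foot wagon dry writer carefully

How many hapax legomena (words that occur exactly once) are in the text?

Frequencies: soft:6, foot:3, carefully:2, late:2, by:2, every:2, we:1, car:1, morning:1, have:1, false:1, been:1, has:1, over:1, but:1, bread:1, cry:1, was:1, softly:1, wagon:1, … (2 more, each freq 1)
Hapax (freq=1): been, bread, but, car, cry, dry, false, has, have, morning, over, softly, wagon, was, we, writer

16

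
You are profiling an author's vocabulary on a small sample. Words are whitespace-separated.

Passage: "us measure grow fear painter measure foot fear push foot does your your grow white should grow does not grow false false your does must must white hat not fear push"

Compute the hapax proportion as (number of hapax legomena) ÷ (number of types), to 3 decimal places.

Frequencies: grow:4, fear:3, does:3, your:3, measure:2, foot:2, push:2, white:2, not:2, false:2, must:2, us:1, painter:1, should:1, hat:1
Hapax count = 4; type count = 15.
Ratio = 4 / 15 = 0.267

0.267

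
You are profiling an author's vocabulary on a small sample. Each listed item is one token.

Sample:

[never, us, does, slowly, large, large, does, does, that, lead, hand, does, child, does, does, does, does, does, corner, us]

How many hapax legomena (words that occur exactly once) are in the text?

7

Frequencies: does:9, us:2, large:2, never:1, slowly:1, that:1, lead:1, hand:1, child:1, corner:1
Hapax (freq=1): child, corner, hand, lead, never, slowly, that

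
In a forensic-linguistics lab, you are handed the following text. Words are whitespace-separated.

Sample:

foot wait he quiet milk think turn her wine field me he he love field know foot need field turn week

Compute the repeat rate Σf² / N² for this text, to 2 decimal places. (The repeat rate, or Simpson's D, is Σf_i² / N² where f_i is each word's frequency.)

Frequencies: he:3, field:3, foot:2, turn:2, wait:1, quiet:1, milk:1, think:1, her:1, wine:1, me:1, love:1, know:1, need:1, week:1
Σf² = 37; N² = 441
Repeat rate = 37 / 441 = 0.08

0.08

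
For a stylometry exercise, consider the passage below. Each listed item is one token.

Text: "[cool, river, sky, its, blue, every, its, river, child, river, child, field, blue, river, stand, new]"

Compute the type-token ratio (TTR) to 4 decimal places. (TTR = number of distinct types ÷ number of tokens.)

N = 16 tokens, V = 10 types.
TTR = V / N = 10 / 16 = 0.6250

0.6250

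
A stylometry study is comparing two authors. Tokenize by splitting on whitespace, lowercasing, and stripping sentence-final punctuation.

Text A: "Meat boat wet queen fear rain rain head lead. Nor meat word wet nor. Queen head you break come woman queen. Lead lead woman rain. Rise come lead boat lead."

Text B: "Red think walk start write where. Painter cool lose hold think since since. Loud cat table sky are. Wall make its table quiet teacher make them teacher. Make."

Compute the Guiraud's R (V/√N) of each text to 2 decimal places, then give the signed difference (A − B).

-1.42

A: V=15, N=30, R=2.74
B: V=22, N=28, R=4.16
Difference = 2.74 − 4.16 = -1.42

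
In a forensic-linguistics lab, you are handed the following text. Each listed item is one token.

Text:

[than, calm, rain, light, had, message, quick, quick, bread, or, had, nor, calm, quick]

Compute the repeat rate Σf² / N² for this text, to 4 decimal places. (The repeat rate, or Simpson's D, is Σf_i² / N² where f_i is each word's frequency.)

Frequencies: quick:3, calm:2, had:2, than:1, rain:1, light:1, message:1, bread:1, or:1, nor:1
Σf² = 24; N² = 196
Repeat rate = 24 / 196 = 0.1224

0.1224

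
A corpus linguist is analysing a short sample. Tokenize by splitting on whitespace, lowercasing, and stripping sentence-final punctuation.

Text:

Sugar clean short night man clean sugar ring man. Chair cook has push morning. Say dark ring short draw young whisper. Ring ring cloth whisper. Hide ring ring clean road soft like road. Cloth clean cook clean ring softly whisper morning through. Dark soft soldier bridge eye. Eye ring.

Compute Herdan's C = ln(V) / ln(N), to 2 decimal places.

N = 49, V = 26.
ln(V) = 3.258097, ln(N) = 3.891820
C = 3.258097 / 3.891820 = 0.84

0.84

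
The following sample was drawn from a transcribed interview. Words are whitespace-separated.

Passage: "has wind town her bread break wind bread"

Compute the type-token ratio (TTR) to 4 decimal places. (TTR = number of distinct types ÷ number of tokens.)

0.7500

N = 8 tokens, V = 6 types.
TTR = V / N = 6 / 8 = 0.7500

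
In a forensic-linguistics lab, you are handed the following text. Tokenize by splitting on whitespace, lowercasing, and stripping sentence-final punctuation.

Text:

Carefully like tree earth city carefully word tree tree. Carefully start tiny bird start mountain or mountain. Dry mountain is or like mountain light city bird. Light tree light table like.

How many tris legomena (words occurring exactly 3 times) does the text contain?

Frequencies: tree:4, mountain:4, carefully:3, like:3, light:3, city:2, start:2, bird:2, or:2, earth:1, word:1, tiny:1, dry:1, is:1, table:1
Words with frequency 3: carefully, light, like

3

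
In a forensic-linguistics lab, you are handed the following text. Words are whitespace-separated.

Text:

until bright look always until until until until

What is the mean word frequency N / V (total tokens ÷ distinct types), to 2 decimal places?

2.00

N = 8 tokens, V = 4 types.
Mean frequency = N / V = 8 / 4 = 2.00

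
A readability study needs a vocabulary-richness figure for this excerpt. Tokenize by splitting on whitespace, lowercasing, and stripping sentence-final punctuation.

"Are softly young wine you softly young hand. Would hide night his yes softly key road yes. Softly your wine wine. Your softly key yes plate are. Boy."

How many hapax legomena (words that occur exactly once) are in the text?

Frequencies: softly:5, wine:3, yes:3, are:2, young:2, key:2, your:2, you:1, hand:1, would:1, hide:1, night:1, his:1, road:1, plate:1, boy:1
Hapax (freq=1): boy, hand, hide, his, night, plate, road, would, you

9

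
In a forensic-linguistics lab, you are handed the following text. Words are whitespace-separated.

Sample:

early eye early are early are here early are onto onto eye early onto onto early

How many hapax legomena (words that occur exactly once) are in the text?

1

Frequencies: early:6, onto:4, are:3, eye:2, here:1
Hapax (freq=1): here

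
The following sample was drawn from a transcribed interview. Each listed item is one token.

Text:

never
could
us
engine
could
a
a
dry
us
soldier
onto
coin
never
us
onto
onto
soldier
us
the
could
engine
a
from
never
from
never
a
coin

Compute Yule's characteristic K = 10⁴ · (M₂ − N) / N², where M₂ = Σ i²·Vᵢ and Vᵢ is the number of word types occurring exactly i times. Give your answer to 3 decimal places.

714.286

Frequencies: never:4, us:4, a:4, could:3, onto:3, engine:2, soldier:2, coin:2, from:2, dry:1, the:1
N = 28. Frequency spectrum: V_1=2, V_2=4, V_3=2, V_4=3
M₂ = 1²·2 + 2²·4 + 3²·2 + 4²·3 = 84
K = 10000 × (84 − 28) / 28² = 714.286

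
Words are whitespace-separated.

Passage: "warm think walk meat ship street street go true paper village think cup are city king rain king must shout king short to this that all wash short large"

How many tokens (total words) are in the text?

29

Tokens: warm, think, walk, meat, ship, street, street, go, true, paper, village, think, cup, are, city, king, rain, king, must, shout, king, short, to, this, that, all, wash, short, large
N = 29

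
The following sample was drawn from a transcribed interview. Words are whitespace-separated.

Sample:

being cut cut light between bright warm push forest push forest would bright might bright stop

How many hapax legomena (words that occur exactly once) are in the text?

7

Frequencies: bright:3, cut:2, push:2, forest:2, being:1, light:1, between:1, warm:1, would:1, might:1, stop:1
Hapax (freq=1): being, between, light, might, stop, warm, would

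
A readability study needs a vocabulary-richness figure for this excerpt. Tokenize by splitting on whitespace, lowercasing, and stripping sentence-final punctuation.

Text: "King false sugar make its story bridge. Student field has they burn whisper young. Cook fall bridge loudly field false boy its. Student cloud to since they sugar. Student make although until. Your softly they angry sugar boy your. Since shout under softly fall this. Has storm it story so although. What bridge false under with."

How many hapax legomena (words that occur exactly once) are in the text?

17

Frequencies: false:3, sugar:3, bridge:3, student:3, they:3, make:2, its:2, story:2, field:2, has:2, fall:2, boy:2, since:2, although:2, your:2, softly:2, under:2, king:1, burn:1, whisper:1, … (14 more, each freq 1)
Hapax (freq=1): angry, burn, cloud, cook, it, king, loudly, shout, so, storm, this, to, until, what, whisper, with, young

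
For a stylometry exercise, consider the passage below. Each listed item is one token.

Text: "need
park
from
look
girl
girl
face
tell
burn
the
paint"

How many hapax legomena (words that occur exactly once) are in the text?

Frequencies: girl:2, need:1, park:1, from:1, look:1, face:1, tell:1, burn:1, the:1, paint:1
Hapax (freq=1): burn, face, from, look, need, paint, park, tell, the

9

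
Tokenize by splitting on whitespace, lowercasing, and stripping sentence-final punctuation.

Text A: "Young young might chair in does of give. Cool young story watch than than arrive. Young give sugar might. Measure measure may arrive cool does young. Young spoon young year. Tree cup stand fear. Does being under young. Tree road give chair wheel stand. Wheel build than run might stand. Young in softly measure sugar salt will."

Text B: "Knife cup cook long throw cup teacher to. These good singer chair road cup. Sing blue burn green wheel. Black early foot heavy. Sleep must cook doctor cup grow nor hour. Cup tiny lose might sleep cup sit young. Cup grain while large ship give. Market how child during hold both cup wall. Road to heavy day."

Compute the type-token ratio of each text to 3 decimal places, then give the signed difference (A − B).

-0.263

TTR(A) = 30/57 = 0.526
TTR(B) = 45/57 = 0.789
Difference = 0.526 − 0.789 = -0.263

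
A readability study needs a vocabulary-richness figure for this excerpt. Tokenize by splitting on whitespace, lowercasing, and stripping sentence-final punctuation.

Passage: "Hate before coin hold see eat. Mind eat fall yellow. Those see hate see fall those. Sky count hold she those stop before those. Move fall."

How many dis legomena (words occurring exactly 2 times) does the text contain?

Frequencies: those:4, see:3, fall:3, hate:2, before:2, hold:2, eat:2, coin:1, mind:1, yellow:1, sky:1, count:1, she:1, stop:1, move:1
Words with frequency 2: before, eat, hate, hold

4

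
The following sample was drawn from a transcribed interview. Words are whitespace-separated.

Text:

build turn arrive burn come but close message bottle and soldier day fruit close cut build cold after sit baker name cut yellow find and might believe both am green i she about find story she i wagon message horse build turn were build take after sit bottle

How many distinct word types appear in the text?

34

Distinct types: {about, after, am, and, arrive, baker, believe, both, bottle, build, burn, but, close, cold, come, cut, day, find, fruit, green, horse, i, message, might, name, she, sit, soldier, story, take, turn, wagon, were, yellow}
V = 34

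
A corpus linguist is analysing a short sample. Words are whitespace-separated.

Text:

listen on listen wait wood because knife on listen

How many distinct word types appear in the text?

Distinct types: {because, knife, listen, on, wait, wood}
V = 6

6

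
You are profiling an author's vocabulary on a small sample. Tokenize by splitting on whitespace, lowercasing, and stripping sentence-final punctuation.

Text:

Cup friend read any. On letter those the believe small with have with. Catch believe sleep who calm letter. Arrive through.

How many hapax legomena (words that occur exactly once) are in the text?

15

Frequencies: letter:2, believe:2, with:2, cup:1, friend:1, read:1, any:1, on:1, those:1, the:1, small:1, have:1, catch:1, sleep:1, who:1, calm:1, arrive:1, through:1
Hapax (freq=1): any, arrive, calm, catch, cup, friend, have, on, read, sleep, small, the, those, through, who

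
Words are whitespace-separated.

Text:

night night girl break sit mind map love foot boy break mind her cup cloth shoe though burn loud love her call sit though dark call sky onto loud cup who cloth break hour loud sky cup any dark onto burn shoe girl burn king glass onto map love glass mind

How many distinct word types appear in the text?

25

Distinct types: {any, boy, break, burn, call, cloth, cup, dark, foot, girl, glass, her, hour, king, loud, love, map, mind, night, onto, shoe, sit, sky, though, who}
V = 25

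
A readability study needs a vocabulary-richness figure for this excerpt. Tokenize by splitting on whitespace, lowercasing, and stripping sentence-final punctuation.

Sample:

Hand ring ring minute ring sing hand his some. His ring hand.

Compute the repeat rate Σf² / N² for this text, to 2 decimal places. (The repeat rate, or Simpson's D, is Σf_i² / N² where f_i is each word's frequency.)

Frequencies: ring:4, hand:3, his:2, minute:1, sing:1, some:1
Σf² = 32; N² = 144
Repeat rate = 32 / 144 = 0.22

0.22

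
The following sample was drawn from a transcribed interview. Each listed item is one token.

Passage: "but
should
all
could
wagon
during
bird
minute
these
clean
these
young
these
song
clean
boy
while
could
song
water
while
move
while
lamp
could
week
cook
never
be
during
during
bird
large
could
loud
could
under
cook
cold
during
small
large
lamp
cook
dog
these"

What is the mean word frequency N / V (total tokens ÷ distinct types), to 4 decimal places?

1.7037

N = 46 tokens, V = 27 types.
Mean frequency = N / V = 46 / 27 = 1.7037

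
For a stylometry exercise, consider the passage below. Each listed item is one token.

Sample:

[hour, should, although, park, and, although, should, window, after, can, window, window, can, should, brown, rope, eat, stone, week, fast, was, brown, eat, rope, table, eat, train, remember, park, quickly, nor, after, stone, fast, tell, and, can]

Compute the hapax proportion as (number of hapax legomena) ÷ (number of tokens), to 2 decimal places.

0.24

Frequencies: should:3, window:3, can:3, eat:3, although:2, park:2, and:2, after:2, brown:2, rope:2, stone:2, fast:2, hour:1, week:1, was:1, table:1, train:1, remember:1, quickly:1, nor:1, … (1 more, each freq 1)
Hapax count = 9; token count = 37.
Ratio = 9 / 37 = 0.24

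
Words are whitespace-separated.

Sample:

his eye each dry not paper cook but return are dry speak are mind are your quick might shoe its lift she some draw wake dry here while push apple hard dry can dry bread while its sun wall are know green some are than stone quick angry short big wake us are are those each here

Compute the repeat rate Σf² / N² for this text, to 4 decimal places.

0.0409

Frequencies: are:7, dry:5, each:2, quick:2, its:2, some:2, wake:2, here:2, while:2, his:1, eye:1, not:1, paper:1, cook:1, but:1, return:1, speak:1, mind:1, your:1, might:1, … (20 more, each freq 1)
Σf² = 133; N² = 3249
Repeat rate = 133 / 3249 = 0.0409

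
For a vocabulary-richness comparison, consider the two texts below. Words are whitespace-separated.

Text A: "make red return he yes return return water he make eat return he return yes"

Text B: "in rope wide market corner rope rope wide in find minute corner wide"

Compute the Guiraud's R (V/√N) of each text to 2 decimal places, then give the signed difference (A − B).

-0.13

A: V=7, N=15, R=1.81
B: V=7, N=13, R=1.94
Difference = 1.81 − 1.94 = -0.13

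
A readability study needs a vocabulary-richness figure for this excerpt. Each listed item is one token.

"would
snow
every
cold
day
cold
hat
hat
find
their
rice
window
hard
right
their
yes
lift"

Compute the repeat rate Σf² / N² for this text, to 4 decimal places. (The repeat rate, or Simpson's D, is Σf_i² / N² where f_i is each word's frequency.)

Frequencies: cold:2, hat:2, their:2, would:1, snow:1, every:1, day:1, find:1, rice:1, window:1, hard:1, right:1, yes:1, lift:1
Σf² = 23; N² = 289
Repeat rate = 23 / 289 = 0.0796

0.0796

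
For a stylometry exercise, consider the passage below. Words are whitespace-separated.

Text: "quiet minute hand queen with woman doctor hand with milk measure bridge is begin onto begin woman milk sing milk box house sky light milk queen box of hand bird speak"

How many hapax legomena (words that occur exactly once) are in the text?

Frequencies: milk:4, hand:3, queen:2, with:2, woman:2, begin:2, box:2, quiet:1, minute:1, doctor:1, measure:1, bridge:1, is:1, onto:1, sing:1, house:1, sky:1, light:1, of:1, bird:1, … (1 more, each freq 1)
Hapax (freq=1): bird, bridge, doctor, house, is, light, measure, minute, of, onto, quiet, sing, sky, speak

14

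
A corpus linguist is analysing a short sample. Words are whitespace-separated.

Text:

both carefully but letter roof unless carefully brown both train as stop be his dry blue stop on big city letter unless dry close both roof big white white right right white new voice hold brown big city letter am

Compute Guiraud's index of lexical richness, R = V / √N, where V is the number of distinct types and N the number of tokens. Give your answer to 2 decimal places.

N = 40, V = 24.
√N = 6.324555
R = 24 / 6.324555 = 3.79

3.79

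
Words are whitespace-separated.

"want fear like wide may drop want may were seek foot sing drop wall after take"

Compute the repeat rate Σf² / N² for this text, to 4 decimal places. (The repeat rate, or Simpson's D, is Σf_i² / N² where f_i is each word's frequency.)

0.0859

Frequencies: want:2, may:2, drop:2, fear:1, like:1, wide:1, were:1, seek:1, foot:1, sing:1, wall:1, after:1, take:1
Σf² = 22; N² = 256
Repeat rate = 22 / 256 = 0.0859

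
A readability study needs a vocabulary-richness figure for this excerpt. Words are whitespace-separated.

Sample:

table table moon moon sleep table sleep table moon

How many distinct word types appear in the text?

3

Distinct types: {moon, sleep, table}
V = 3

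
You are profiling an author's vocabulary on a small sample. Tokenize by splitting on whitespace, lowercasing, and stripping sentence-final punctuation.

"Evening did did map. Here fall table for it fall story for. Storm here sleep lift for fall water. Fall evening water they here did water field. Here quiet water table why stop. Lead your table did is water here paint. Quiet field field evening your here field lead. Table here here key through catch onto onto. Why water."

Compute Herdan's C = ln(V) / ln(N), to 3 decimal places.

0.799

N = 59, V = 26.
ln(V) = 3.258097, ln(N) = 4.077537
C = 3.258097 / 4.077537 = 0.799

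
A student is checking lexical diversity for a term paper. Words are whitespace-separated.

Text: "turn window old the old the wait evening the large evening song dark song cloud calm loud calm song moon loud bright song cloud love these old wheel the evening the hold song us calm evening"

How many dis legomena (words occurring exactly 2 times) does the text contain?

2

Frequencies: the:5, song:5, evening:4, old:3, calm:3, cloud:2, loud:2, turn:1, window:1, wait:1, large:1, dark:1, moon:1, bright:1, love:1, these:1, wheel:1, hold:1, us:1
Words with frequency 2: cloud, loud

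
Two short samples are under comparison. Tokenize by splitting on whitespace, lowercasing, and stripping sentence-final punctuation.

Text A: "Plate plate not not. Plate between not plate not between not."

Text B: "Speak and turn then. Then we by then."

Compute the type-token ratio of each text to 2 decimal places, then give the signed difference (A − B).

TTR(A) = 3/11 = 0.27
TTR(B) = 6/8 = 0.75
Difference = 0.27 − 0.75 = -0.48

-0.48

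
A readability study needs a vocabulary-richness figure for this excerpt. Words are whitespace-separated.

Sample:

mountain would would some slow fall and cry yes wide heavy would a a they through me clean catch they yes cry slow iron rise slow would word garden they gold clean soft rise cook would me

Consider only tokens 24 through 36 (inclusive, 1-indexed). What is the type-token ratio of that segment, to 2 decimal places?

0.85

Segment tokens 24–36: iron, rise, slow, would, word, garden, they, gold, clean, soft, rise, cook, would
Segment N = 13, segment V = 11.
TTR = 11 / 13 = 0.85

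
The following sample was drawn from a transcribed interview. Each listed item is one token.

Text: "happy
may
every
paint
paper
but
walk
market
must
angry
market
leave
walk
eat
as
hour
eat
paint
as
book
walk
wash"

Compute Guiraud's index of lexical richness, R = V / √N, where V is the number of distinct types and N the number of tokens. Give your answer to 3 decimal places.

N = 22, V = 16.
√N = 4.690416
R = 16 / 4.690416 = 3.411

3.411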